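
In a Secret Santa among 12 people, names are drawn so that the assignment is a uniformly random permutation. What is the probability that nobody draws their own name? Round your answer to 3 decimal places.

This is the derangement probability: permutations of 12 with no fixed point.
D(12) = 12! · (1 − 1/1! + 1/2! − ··· + (−1)^12/12!) = 176214841.
P = 176214841/479001600 = 16019531/43545600 ≈ 0.368.

0.368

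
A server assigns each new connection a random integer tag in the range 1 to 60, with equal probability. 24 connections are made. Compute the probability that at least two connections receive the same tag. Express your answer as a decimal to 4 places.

0.9953

It's easier to compute the probability that all 24 are distinct.
P(all distinct) = 60/60 · 59/60 · ··· · 37/60 ≈ 0.0047.
So the probability of at least one match is 1 − 0.0047 = 0.9953.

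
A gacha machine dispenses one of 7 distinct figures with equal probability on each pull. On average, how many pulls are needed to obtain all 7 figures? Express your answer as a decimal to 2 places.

After i distinct types are collected, each trial gives a new one with probability (7−i)/7, so the expected wait for the next new type is 7/(7−i).
E = 7/7 + 7/6 + 7/5 + 7/4 + 7/3 + 7/2 + 7/1 = 363/20 ≈ 18.15.

18.15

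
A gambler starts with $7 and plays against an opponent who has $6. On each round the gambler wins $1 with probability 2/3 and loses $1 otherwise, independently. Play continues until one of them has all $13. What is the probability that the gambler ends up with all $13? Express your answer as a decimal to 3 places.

Let r = q/p = (1/3)/(2/3) = 1/2. The recurrence P(i) = p·P(i+1) + q·P(i−1) with P(0)=0, P(13)=1 gives P(i) = (1 − r^i)/(1 − r^13).
P(7) = (1 − (1/2)^7) / (1 − (1/2)^13) = 8128/8191 ≈ 0.992.

0.992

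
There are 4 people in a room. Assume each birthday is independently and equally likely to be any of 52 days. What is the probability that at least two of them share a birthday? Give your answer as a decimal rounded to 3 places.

It's easier to compute the probability that all 4 are distinct.
P(all distinct) = 52/52 · 51/52 · ··· · 49/52 ≈ 0.889.
So the probability of at least one match is 1 − 0.889 = 0.111.

0.111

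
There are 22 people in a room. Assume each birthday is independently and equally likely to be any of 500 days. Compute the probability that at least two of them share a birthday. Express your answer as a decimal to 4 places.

0.3742

It's easier to compute the probability that all 22 are distinct.
P(all distinct) = 500/500 · 499/500 · ··· · 479/500 ≈ 0.6258.
So the probability of at least one match is 1 − 0.6258 = 0.3742.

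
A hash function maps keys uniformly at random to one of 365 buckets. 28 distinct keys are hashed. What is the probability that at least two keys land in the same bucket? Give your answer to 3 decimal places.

It's easier to compute the probability that all 28 are distinct.
P(all distinct) = 365/365 · 364/365 · ··· · 338/365 ≈ 0.346.
So the probability of at least one match is 1 − 0.346 = 0.654.

0.654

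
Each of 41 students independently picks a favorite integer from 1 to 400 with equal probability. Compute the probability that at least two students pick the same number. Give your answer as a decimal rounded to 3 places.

It's easier to compute the probability that all 41 are distinct.
P(all distinct) = 400/400 · 399/400 · ··· · 360/400 ≈ 0.120.
So the probability of at least one match is 1 − 0.120 = 0.880.

0.880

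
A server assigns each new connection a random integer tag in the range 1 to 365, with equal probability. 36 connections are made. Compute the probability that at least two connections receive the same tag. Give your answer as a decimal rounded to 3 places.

0.832

It's easier to compute the probability that all 36 are distinct.
P(all distinct) = 365/365 · 364/365 · ··· · 330/365 ≈ 0.168.
So the probability of at least one match is 1 − 0.168 = 0.832.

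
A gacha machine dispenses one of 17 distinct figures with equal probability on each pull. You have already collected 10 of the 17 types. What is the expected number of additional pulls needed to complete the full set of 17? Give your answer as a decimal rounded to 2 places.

Starting from 10 distinct types, each trial gives a new one with probability (17−i)/17 when i types are held, so the wait for the next new type is 17/(17−i).
E = 17/7 + 17/6 + 17/5 + 17/4 + 17/3 + 17/2 + 17/1 = 6171/140 ≈ 44.08.

44.08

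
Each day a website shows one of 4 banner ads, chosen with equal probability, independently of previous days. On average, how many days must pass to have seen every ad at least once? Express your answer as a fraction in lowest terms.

After i distinct types are collected, each trial gives a new one with probability (4−i)/4, so the expected wait for the next new type is 4/(4−i).
E = 4/4 + 4/3 + 4/2 + 4/1 = 25/3.

25/3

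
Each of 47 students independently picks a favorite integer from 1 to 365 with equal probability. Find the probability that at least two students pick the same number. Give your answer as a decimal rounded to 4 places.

0.9548

It's easier to compute the probability that all 47 are distinct.
P(all distinct) = 365/365 · 364/365 · ··· · 319/365 ≈ 0.0452.
So the probability of at least one match is 1 − 0.0452 = 0.9548.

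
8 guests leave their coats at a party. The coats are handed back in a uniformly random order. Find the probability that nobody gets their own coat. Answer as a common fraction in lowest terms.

2119/5760

This is the derangement probability: permutations of 8 with no fixed point.
D(8) = 8! · (1 − 1/1! + 1/2! − ··· + (−1)^8/8!) = 14833.
P = 14833/40320 = 2119/5760.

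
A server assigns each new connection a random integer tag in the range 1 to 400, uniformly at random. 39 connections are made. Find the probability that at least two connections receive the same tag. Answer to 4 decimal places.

0.8527

It's easier to compute the probability that all 39 are distinct.
P(all distinct) = 400/400 · 399/400 · ··· · 362/400 ≈ 0.1473.
So the probability of at least one match is 1 − 0.1473 = 0.8527.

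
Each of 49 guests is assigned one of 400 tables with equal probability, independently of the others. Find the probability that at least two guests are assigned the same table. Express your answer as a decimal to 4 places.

It's easier to compute the probability that all 49 are distinct.
P(all distinct) = 400/400 · 399/400 · ··· · 352/400 ≈ 0.0466.
So the probability of at least one match is 1 − 0.0466 = 0.9534.

0.9534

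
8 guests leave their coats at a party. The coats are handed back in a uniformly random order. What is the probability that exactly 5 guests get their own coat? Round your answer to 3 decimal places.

Choose which 5 of the 8 are fixed: C(8,5) = 56 ways.
The remaining 3 must have no fixed point: D(3) = 2.
P = 56·2/40320 = 1/360 ≈ 0.003.

0.003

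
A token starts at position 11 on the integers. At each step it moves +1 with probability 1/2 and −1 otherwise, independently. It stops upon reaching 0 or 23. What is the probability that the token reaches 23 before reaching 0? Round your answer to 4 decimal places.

With a fair step, P(i) = ½P(i−1) + ½P(i+1) with P(0)=0, P(23)=1 has the linear solution P(i) = i/23.
P(11) = 11/23 ≈ 0.4783.

0.4783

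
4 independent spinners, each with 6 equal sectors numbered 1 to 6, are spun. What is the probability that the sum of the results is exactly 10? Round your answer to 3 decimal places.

0.062

There are 6^4 = 1296 equally likely outcomes.
The number of ordered 4-tuples from {1,…,6} summing to 10 is 80.
P(sum = 10) = 80/1296 = 5/81 ≈ 0.062.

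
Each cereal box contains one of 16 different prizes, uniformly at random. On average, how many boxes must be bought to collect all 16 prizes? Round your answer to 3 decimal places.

54.092

After i distinct types are collected, each trial gives a new one with probability (16−i)/16, so the expected wait for the next new type is 16/(16−i).
E = 16/16 + 16/15 + 16/14 + 16/13 + 16/12 + 16/11 + 16/10 + 16/9 + 16/8 + 16/7 + 16/6 + 16/5 + 16/4 + 16/3 + 16/2 + 16/1 = 2436559/45045 ≈ 54.092.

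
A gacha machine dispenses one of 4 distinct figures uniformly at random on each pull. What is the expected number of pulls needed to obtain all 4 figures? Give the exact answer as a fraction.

After i distinct types are collected, each trial gives a new one with probability (4−i)/4, so the expected wait for the next new type is 4/(4−i).
E = 4/4 + 4/3 + 4/2 + 4/1 = 25/3.

25/3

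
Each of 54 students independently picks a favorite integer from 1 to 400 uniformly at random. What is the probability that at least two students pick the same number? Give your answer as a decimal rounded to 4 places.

0.9764

It's easier to compute the probability that all 54 are distinct.
P(all distinct) = 400/400 · 399/400 · ··· · 347/400 ≈ 0.0236.
So the probability of at least one match is 1 − 0.0236 = 0.9764.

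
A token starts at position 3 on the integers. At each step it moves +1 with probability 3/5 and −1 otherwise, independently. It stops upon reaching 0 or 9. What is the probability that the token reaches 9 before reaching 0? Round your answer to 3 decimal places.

Let r = q/p = (2/5)/(3/5) = 2/3. The recurrence P(i) = p·P(i+1) + q·P(i−1) with P(0)=0, P(9)=1 gives P(i) = (1 − r^i)/(1 − r^9).
P(3) = (1 − (2/3)^3) / (1 − (2/3)^9) = 729/1009 ≈ 0.722.

0.722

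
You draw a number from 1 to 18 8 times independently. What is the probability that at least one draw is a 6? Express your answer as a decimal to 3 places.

0.367

P(no draw is a 6) = (17/18)^8 ≈ 0.633.
P(at least one) = 1 − 0.633 = 0.367.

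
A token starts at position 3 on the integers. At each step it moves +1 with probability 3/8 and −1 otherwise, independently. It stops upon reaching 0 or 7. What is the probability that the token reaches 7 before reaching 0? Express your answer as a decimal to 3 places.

0.105

Let r = q/p = (5/8)/(3/8) = 5/3. The recurrence P(i) = p·P(i+1) + q·P(i−1) with P(0)=0, P(7)=1 gives P(i) = (1 − r^i)/(1 − r^7).
P(3) = (1 − (5/3)^3) / (1 − (5/3)^7) = 3969/37969 ≈ 0.105.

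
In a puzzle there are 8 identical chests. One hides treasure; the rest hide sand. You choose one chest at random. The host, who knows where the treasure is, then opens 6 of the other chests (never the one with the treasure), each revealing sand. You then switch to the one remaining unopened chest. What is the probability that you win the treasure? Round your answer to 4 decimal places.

0.8750

Your original chest holds the treasure with probability 1/8, so the other 7 collectively hold it with probability 7/8.
The host can always find 6 empty chests to open, so the reveals don't change that 7/8; it is now spread over the 1 remaining unopened chest.
P(win by switching) = (7/8) · (1/1) = 7/8 ≈ 0.8750.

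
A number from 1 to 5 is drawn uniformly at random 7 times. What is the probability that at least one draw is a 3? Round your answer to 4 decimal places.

P(no draw is a 3) = (4/5)^7 ≈ 0.2097.
P(at least one) = 1 − 0.2097 = 0.7903.

0.7903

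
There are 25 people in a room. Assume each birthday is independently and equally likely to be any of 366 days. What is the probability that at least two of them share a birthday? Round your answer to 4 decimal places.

0.5677

It's easier to compute the probability that all 25 are distinct.
P(all distinct) = 366/366 · 365/366 · ··· · 342/366 ≈ 0.4323.
So the probability of at least one match is 1 − 0.4323 = 0.5677.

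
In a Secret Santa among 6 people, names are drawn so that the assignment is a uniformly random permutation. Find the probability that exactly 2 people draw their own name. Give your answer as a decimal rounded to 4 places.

0.1875

Choose which 2 of the 6 are fixed: C(6,2) = 15 ways.
The remaining 4 must have no fixed point: D(4) = 9.
P = 15·9/720 = 3/16 ≈ 0.1875.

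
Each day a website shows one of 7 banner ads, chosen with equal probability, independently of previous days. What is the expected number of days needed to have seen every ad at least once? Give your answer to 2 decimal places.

After i distinct types are collected, each trial gives a new one with probability (7−i)/7, so the expected wait for the next new type is 7/(7−i).
E = 7/7 + 7/6 + 7/5 + 7/4 + 7/3 + 7/2 + 7/1 = 363/20 ≈ 18.15.

18.15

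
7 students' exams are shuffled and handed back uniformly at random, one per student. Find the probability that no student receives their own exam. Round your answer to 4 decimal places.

0.3679

This is the derangement probability: permutations of 7 with no fixed point.
D(7) = 7! · (1 − 1/1! + 1/2! − ··· + (−1)^7/7!) = 1854.
P = 1854/5040 = 103/280 ≈ 0.3679.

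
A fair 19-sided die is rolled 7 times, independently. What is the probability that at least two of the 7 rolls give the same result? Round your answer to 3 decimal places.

0.716

P(all 7 different) = 19/19 · 18/19 · ··· · 13/19 ≈ 0.284.
P(at least two equal) = 1 − 0.284 = 0.716.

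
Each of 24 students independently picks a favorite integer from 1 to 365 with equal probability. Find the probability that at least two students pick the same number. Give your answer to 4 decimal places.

0.5383

It's easier to compute the probability that all 24 are distinct.
P(all distinct) = 365/365 · 364/365 · ··· · 342/365 ≈ 0.4617.
So the probability of at least one match is 1 − 0.4617 = 0.5383.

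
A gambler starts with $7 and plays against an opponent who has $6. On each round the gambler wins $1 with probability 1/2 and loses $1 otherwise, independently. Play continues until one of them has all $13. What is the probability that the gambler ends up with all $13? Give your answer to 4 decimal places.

0.5385

With a fair step, P(i) = ½P(i−1) + ½P(i+1) with P(0)=0, P(13)=1 has the linear solution P(i) = i/13.
P(7) = 7/13 ≈ 0.5385.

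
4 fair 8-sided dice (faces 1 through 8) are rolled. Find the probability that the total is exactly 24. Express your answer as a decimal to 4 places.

0.0393

There are 8^4 = 4096 equally likely outcomes.
The number of ordered 4-tuples from {1,…,8} summing to 24 is 161.
P(sum = 24) = 161/4096 ≈ 0.0393.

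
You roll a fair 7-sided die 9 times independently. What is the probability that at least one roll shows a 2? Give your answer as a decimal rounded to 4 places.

P(no roll shows a 2) = (6/7)^9 ≈ 0.2497.
P(at least one) = 1 − 0.2497 = 0.7503.

0.7503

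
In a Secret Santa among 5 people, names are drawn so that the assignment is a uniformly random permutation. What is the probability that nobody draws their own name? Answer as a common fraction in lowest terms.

11/30

This is the derangement probability: permutations of 5 with no fixed point.
D(5) = 5! · (1 − 1/1! + 1/2! − ··· + (−1)^5/5!) = 44.
P = 44/120 = 11/30.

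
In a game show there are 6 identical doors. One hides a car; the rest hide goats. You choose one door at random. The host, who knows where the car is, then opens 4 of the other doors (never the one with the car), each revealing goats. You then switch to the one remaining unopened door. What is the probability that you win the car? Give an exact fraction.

Your original door holds the car with probability 1/6, so the other 5 collectively hold it with probability 5/6.
The host can always find 4 empty doors to open, so the reveals don't change that 5/6; it is now spread over the 1 remaining unopened door.
P(win by switching) = (5/6) · (1/1) = 5/6.

5/6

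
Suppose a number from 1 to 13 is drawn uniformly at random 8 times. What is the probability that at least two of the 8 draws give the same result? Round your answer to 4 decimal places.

0.9364

P(all 8 different) = 13/13 · 12/13 · ··· · 6/13 ≈ 0.0636.
P(at least two equal) = 1 − 0.0636 = 0.9364.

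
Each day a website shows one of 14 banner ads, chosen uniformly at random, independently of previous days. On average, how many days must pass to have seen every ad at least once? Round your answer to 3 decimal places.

45.522

After i distinct types are collected, each trial gives a new one with probability (14−i)/14, so the expected wait for the next new type is 14/(14−i).
E = 14/14 + 14/13 + 14/12 + 14/11 + 14/10 + 14/9 + 14/8 + 14/7 + 14/6 + 14/5 + 14/4 + 14/3 + 14/2 + 14/1 = 1171733/25740 ≈ 45.522.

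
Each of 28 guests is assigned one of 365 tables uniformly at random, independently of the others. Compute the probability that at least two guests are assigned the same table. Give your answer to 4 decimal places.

0.6545

It's easier to compute the probability that all 28 are distinct.
P(all distinct) = 365/365 · 364/365 · ··· · 338/365 ≈ 0.3455.
So the probability of at least one match is 1 − 0.3455 = 0.6545.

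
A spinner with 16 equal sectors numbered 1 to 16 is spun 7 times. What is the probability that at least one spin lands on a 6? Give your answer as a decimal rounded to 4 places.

P(no spin lands on a 6) = (15/16)^7 ≈ 0.6365.
P(at least one) = 1 − 0.6365 = 0.3635.

0.3635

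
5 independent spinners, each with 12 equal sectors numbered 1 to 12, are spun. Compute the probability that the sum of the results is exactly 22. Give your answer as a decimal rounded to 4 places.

There are 12^5 = 248832 equally likely outcomes.
The number of ordered 5-tuples from {1,…,12} summing to 22 is 5355.
P(sum = 22) = 5355/248832 = 595/27648 ≈ 0.0215.

0.0215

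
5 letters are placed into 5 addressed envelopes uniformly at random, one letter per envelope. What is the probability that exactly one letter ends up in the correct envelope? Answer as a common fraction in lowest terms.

Choose which one is fixed: C(5,1) = 5 ways.
The remaining 4 must have no fixed point: D(4) = 9.
P = 5·9/120 = 3/8.

3/8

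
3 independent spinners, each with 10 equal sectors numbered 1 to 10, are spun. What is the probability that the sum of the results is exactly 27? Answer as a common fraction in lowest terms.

1/100

There are 10^3 = 1000 equally likely outcomes.
The number of ordered 3-tuples from {1,…,10} summing to 27 is 10.
P(sum = 27) = 10/1000 = 1/100.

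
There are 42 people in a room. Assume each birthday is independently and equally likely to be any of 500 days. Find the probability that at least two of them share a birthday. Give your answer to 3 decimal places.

0.830

It's easier to compute the probability that all 42 are distinct.
P(all distinct) = 500/500 · 499/500 · ··· · 459/500 ≈ 0.170.
So the probability of at least one match is 1 − 0.170 = 0.830.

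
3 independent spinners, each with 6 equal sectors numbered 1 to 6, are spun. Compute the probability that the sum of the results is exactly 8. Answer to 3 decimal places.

There are 6^3 = 216 equally likely outcomes.
The number of ordered 3-tuples from {1,…,6} summing to 8 is 21.
P(sum = 8) = 21/216 = 7/72 ≈ 0.097.

0.097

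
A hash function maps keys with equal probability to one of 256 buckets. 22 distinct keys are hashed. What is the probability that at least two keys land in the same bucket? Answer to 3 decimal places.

0.605

It's easier to compute the probability that all 22 are distinct.
P(all distinct) = 256/256 · 255/256 · ··· · 235/256 ≈ 0.395.
So the probability of at least one match is 1 − 0.395 = 0.605.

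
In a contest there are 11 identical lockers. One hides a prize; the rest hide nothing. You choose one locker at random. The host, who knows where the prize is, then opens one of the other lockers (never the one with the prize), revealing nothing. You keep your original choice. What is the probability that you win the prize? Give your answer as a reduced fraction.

1/11

The host can always open an empty locker regardless of your choice, so this gives no information about your original locker.
P(win by staying) = 1/11.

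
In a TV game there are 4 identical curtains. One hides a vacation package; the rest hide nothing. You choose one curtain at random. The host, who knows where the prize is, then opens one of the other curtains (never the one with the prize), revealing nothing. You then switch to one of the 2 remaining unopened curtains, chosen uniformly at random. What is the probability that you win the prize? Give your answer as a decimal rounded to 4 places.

0.3750

Your original curtain holds the prize with probability 1/4, so the other 3 collectively hold it with probability 3/4.
The host can always find an empty curtain to open, so this doesn't change that 3/4; it is now spread over the 2 remaining unopened curtains.
P(win by switching) = (3/4) · (1/2) = 3/8 ≈ 0.3750.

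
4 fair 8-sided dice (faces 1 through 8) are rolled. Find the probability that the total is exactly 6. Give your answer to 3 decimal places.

0.002

There are 8^4 = 4096 equally likely outcomes.
The number of ordered 4-tuples from {1,…,8} summing to 6 is 10.
P(sum = 6) = 10/4096 = 5/2048 ≈ 0.002.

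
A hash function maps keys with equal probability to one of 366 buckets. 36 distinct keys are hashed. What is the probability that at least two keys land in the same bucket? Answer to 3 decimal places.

0.831

It's easier to compute the probability that all 36 are distinct.
P(all distinct) = 366/366 · 365/366 · ··· · 331/366 ≈ 0.169.
So the probability of at least one match is 1 − 0.169 = 0.831.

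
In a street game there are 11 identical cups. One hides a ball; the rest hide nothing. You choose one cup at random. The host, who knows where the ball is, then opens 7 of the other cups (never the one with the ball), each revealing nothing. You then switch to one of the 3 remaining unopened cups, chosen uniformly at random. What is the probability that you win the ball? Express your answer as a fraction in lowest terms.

Your original cup holds the ball with probability 1/11, so the other 10 collectively hold it with probability 10/11.
The host can always find 7 empty cups to open, so the reveals don't change that 10/11; it is now spread over the 3 remaining unopened cups.
P(win by switching) = (10/11) · (1/3) = 10/33.

10/33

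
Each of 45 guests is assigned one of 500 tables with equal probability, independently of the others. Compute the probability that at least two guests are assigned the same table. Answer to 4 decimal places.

It's easier to compute the probability that all 45 are distinct.
P(all distinct) = 500/500 · 499/500 · ··· · 456/500 ≈ 0.1298.
So the probability of at least one match is 1 − 0.1298 = 0.8702.

0.8702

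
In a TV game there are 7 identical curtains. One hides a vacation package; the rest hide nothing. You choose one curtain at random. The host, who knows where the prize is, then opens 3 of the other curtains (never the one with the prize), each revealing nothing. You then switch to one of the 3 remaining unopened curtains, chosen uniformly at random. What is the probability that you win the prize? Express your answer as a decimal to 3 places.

0.286

Your original curtain holds the prize with probability 1/7, so the other 6 collectively hold it with probability 6/7.
The host can always find 3 empty curtains to open, so the reveals don't change that 6/7; it is now spread over the 3 remaining unopened curtains.
P(win by switching) = (6/7) · (1/3) = 2/7 ≈ 0.286.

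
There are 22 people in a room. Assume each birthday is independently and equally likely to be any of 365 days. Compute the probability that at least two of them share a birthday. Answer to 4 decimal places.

It's easier to compute the probability that all 22 are distinct.
P(all distinct) = 365/365 · 364/365 · ··· · 344/365 ≈ 0.5243.
So the probability of at least one match is 1 − 0.5243 = 0.4757.

0.4757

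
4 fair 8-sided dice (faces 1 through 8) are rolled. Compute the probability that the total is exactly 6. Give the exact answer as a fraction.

5/2048

There are 8^4 = 4096 equally likely outcomes.
The number of ordered 4-tuples from {1,…,8} summing to 6 is 10.
P(sum = 6) = 10/4096 = 5/2048.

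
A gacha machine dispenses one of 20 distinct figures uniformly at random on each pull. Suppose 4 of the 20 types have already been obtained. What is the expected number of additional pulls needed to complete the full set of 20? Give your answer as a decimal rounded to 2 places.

67.61

Starting from 4 distinct types, each trial gives a new one with probability (20−i)/20 when i types are held, so the wait for the next new type is 20/(20−i).
E = 20/16 + 20/15 + 20/14 + 20/13 + 20/12 + 20/11 + 20/10 + 20/9 + 20/8 + 20/7 + 20/6 + 20/5 + 20/4 + 20/3 + 20/2 + 20/1 = 2436559/36036 ≈ 67.61.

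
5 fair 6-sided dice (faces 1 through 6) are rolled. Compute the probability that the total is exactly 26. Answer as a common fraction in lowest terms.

There are 6^5 = 7776 equally likely outcomes.
The number of ordered 5-tuples from {1,…,6} summing to 26 is 70.
P(sum = 26) = 70/7776 = 35/3888.

35/3888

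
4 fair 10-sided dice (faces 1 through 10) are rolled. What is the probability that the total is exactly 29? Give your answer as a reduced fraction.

87/2500

There are 10^4 = 10000 equally likely outcomes.
The number of ordered 4-tuples from {1,…,10} summing to 29 is 348.
P(sum = 29) = 348/10000 = 87/2500.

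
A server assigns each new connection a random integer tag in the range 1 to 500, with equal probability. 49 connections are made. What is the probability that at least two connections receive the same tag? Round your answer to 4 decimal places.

It's easier to compute the probability that all 49 are distinct.
P(all distinct) = 500/500 · 499/500 · ··· · 452/500 ≈ 0.0879.
So the probability of at least one match is 1 − 0.0879 = 0.9121.

0.9121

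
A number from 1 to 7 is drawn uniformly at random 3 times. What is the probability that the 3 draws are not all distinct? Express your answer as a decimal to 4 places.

0.3878

P(all 3 different) = 7/7 · 6/7 · ··· · 5/7 ≈ 0.6122.
P(at least two equal) = 1 − 0.6122 = 0.3878.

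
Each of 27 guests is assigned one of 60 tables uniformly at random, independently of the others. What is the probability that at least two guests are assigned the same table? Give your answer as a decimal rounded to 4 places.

0.9991

It's easier to compute the probability that all 27 are distinct.
P(all distinct) = 60/60 · 59/60 · ··· · 34/60 ≈ 0.0009.
So the probability of at least one match is 1 − 0.0009 = 0.9991.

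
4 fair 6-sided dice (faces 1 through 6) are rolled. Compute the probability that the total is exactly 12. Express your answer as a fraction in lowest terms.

There are 6^4 = 1296 equally likely outcomes.
The number of ordered 4-tuples from {1,…,6} summing to 12 is 125.
P(sum = 12) = 125/1296.

125/1296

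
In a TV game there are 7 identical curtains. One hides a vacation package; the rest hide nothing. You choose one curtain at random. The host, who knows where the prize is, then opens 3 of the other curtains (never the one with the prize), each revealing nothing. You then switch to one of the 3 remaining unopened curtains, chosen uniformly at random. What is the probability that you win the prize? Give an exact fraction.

Your original curtain holds the prize with probability 1/7, so the other 6 collectively hold it with probability 6/7.
The host can always find 3 empty curtains to open, so the reveals don't change that 6/7; it is now spread over the 3 remaining unopened curtains.
P(win by switching) = (6/7) · (1/3) = 2/7.

2/7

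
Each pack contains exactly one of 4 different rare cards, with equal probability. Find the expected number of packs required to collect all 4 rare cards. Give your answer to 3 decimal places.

After i distinct types are collected, each trial gives a new one with probability (4−i)/4, so the expected wait for the next new type is 4/(4−i).
E = 4/4 + 4/3 + 4/2 + 4/1 = 25/3 ≈ 8.333.

8.333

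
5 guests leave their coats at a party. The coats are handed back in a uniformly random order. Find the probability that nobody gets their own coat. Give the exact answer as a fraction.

11/30

This is the derangement probability: permutations of 5 with no fixed point.
D(5) = 5! · (1 − 1/1! + 1/2! − ··· + (−1)^5/5!) = 44.
P = 44/120 = 11/30.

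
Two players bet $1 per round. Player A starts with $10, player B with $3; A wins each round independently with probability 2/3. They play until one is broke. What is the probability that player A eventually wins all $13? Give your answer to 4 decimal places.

0.9991

Let r = q/p = (1/3)/(2/3) = 1/2. The recurrence P(i) = p·P(i+1) + q·P(i−1) with P(0)=0, P(13)=1 gives P(i) = (1 − r^i)/(1 − r^13).
P(10) = (1 − (1/2)^10) / (1 − (1/2)^13) = 8184/8191 ≈ 0.9991.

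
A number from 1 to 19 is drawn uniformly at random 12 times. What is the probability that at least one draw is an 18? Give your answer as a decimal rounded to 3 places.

0.477

P(no draw is an 18) = (18/19)^12 ≈ 0.523.
P(at least one) = 1 − 0.523 = 0.477.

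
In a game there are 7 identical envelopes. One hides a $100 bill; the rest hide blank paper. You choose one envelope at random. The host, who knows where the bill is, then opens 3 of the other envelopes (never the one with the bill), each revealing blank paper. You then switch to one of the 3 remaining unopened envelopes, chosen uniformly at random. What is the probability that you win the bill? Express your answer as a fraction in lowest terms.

Your original envelope holds the bill with probability 1/7, so the other 6 collectively hold it with probability 6/7.
The host can always find 3 empty envelopes to open, so the reveals don't change that 6/7; it is now spread over the 3 remaining unopened envelopes.
P(win by switching) = (6/7) · (1/3) = 2/7.

2/7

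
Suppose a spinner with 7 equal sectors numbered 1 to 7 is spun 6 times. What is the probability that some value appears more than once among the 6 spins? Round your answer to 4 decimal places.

0.9572

P(all 6 different) = 7/7 · 6/7 · ··· · 2/7 ≈ 0.0428.
P(at least two equal) = 1 − 0.0428 = 0.9572.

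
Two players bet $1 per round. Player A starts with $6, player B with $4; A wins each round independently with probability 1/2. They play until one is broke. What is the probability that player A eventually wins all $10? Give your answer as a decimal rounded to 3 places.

0.600

With a fair step, P(i) = ½P(i−1) + ½P(i+1) with P(0)=0, P(10)=1 has the linear solution P(i) = i/10.
P(6) = 6/10 = 3/5 ≈ 0.600.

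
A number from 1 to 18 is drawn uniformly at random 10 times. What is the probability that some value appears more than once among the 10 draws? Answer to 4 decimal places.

P(all 10 different) = 18/18 · 17/18 · ··· · 9/18 ≈ 0.0445.
P(at least two equal) = 1 − 0.0445 = 0.9555.

0.9555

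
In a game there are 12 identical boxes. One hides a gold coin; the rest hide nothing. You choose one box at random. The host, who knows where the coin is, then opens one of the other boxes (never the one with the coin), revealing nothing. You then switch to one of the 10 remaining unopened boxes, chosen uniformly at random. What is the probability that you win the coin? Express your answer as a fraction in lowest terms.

11/120

Your original box holds the coin with probability 1/12, so the other 11 collectively hold it with probability 11/12.
The host can always find an empty box to open, so this doesn't change that 11/12; it is now spread over the 10 remaining unopened boxes.
P(win by switching) = (11/12) · (1/10) = 11/120.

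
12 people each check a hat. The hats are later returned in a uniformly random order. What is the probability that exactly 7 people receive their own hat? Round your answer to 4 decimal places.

Choose which 7 of the 12 are fixed: C(12,7) = 792 ways.
The remaining 5 must have no fixed point: D(5) = 44.
P = 792·44/479001600 = 11/151200 ≈ 0.0001.

0.0001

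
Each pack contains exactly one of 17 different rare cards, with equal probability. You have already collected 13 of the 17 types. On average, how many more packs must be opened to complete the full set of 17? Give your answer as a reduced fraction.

425/12

Starting from 13 distinct types, each trial gives a new one with probability (17−i)/17 when i types are held, so the wait for the next new type is 17/(17−i).
E = 17/4 + 17/3 + 17/2 + 17/1 = 425/12.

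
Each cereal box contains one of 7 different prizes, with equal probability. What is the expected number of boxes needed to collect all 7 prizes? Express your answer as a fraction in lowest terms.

363/20

After i distinct types are collected, each trial gives a new one with probability (7−i)/7, so the expected wait for the next new type is 7/(7−i).
E = 7/7 + 7/6 + 7/5 + 7/4 + 7/3 + 7/2 + 7/1 = 363/20.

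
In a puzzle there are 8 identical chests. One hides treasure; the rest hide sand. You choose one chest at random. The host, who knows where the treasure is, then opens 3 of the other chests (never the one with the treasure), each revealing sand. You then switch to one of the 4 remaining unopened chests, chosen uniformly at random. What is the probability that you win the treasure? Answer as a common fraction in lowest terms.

Your original chest holds the treasure with probability 1/8, so the other 7 collectively hold it with probability 7/8.
The host can always find 3 empty chests to open, so the reveals don't change that 7/8; it is now spread over the 4 remaining unopened chests.
P(win by switching) = (7/8) · (1/4) = 7/32.

7/32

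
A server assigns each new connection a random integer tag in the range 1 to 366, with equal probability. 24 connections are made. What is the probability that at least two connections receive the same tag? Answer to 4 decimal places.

0.5373

It's easier to compute the probability that all 24 are distinct.
P(all distinct) = 366/366 · 365/366 · ··· · 343/366 ≈ 0.4627.
So the probability of at least one match is 1 − 0.4627 = 0.5373.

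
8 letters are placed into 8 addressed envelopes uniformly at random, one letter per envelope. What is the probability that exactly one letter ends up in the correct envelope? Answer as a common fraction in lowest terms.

103/280

Choose which one is fixed: C(8,1) = 8 ways.
The remaining 7 must have no fixed point: D(7) = 1854.
P = 8·1854/40320 = 103/280.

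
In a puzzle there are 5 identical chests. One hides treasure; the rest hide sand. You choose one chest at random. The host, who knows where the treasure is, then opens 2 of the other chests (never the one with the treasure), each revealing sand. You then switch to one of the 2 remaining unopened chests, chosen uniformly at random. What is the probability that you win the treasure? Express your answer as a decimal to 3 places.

Your original chest holds the treasure with probability 1/5, so the other 4 collectively hold it with probability 4/5.
The host can always find 2 empty chests to open, so the reveals don't change that 4/5; it is now spread over the 2 remaining unopened chests.
P(win by switching) = (4/5) · (1/2) = 2/5 ≈ 0.400.

0.400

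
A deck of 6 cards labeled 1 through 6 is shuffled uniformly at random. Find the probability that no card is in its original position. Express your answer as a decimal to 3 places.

This is the derangement probability: permutations of 6 with no fixed point.
D(6) = 6! · (1 − 1/1! + 1/2! − ··· + (−1)^6/6!) = 265.
P = 265/720 = 53/144 ≈ 0.368.

0.368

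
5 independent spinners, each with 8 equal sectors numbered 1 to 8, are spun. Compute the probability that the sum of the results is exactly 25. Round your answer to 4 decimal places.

0.0679

There are 8^5 = 32768 equally likely outcomes.
The number of ordered 5-tuples from {1,…,8} summing to 25 is 2226.
P(sum = 25) = 2226/32768 = 1113/16384 ≈ 0.0679.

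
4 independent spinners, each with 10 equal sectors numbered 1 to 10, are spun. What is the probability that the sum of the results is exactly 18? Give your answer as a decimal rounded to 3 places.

There are 10^4 = 10000 equally likely outcomes.
The number of ordered 4-tuples from {1,…,10} summing to 18 is 540.
P(sum = 18) = 540/10000 = 27/500 ≈ 0.054.

0.054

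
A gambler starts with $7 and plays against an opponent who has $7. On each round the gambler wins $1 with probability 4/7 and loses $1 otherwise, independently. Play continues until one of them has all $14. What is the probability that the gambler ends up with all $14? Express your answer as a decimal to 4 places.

Let r = q/p = (3/7)/(4/7) = 3/4. The recurrence P(i) = p·P(i+1) + q·P(i−1) with P(0)=0, P(14)=1 gives P(i) = (1 − r^i)/(1 − r^14).
P(7) = (1 − (3/4)^7) / (1 − (3/4)^14) = 16384/18571 ≈ 0.8822.

0.8822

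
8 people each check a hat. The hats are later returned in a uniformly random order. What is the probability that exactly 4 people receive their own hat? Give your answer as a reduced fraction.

1/64

Choose which 4 of the 8 are fixed: C(8,4) = 70 ways.
The remaining 4 must have no fixed point: D(4) = 9.
P = 70·9/40320 = 1/64.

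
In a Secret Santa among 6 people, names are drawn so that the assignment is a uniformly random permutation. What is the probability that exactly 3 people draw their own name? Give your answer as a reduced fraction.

Choose which 3 of the 6 are fixed: C(6,3) = 20 ways.
The remaining 3 must have no fixed point: D(3) = 2.
P = 20·2/720 = 1/18.

1/18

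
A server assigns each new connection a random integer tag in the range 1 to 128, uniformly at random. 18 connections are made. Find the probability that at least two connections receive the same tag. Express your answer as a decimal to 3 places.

It's easier to compute the probability that all 18 are distinct.
P(all distinct) = 128/128 · 127/128 · ··· · 111/128 ≈ 0.285.
So the probability of at least one match is 1 − 0.285 = 0.715.

0.715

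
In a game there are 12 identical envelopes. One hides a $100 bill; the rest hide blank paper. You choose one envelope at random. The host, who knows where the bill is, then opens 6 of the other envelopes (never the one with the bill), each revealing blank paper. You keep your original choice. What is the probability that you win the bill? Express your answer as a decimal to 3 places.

The host can always open 6 empty envelopes regardless of your choice, so the reveals give no information about your original envelope.
P(win by staying) = 1/12 ≈ 0.083.

0.083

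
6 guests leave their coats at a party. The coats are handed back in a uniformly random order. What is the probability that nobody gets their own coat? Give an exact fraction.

This is the derangement probability: permutations of 6 with no fixed point.
D(6) = 6! · (1 − 1/1! + 1/2! − ··· + (−1)^6/6!) = 265.
P = 265/720 = 53/144.

53/144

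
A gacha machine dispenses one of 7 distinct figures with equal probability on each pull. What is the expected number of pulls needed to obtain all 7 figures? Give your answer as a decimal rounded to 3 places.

18.150

After i distinct types are collected, each trial gives a new one with probability (7−i)/7, so the expected wait for the next new type is 7/(7−i).
E = 7/7 + 7/6 + 7/5 + 7/4 + 7/3 + 7/2 + 7/1 = 363/20 ≈ 18.150.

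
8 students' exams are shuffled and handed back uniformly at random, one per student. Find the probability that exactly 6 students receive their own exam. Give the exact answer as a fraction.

Choose which 6 of the 8 are fixed: C(8,6) = 28 ways.
The remaining 2 must have no fixed point: D(2) = 1.
P = 28·1/40320 = 1/1440.

1/1440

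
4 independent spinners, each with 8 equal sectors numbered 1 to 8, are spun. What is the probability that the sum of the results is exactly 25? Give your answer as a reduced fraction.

15/512

There are 8^4 = 4096 equally likely outcomes.
The number of ordered 4-tuples from {1,…,8} summing to 25 is 120.
P(sum = 25) = 120/4096 = 15/512.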